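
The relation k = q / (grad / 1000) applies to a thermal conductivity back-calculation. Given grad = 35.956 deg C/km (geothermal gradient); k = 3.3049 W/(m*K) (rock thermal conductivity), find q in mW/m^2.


q = k * grad / 1000
q = 3.3049 * 35.956 / 1000
q = 0.1188310 W/m^2
Convert: 0.1188310 W/m^2 * 1000.0 = 118.83 mW/m^2
q = 118.83 mW/m^2


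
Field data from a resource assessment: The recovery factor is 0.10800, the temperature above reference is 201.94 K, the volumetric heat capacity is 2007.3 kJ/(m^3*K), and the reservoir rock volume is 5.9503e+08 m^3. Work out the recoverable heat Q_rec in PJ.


Step 1: Q_s = Vr*rhoc*dT/1e12 = 5.9503e+08*2007.3*201.94/1e12 = 241.1979 PJ
Step 2: Q_rec = Q_s * RF = 241.1979 * 0.108 = 26.049 PJ
Q_rec = 26.049 PJ


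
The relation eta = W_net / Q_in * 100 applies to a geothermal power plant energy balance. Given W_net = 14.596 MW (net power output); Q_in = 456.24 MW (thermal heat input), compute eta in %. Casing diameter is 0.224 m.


eta = W_net / Q_in * 100
eta = 14.596 / 456.24 * 100
eta = 3.1992 %


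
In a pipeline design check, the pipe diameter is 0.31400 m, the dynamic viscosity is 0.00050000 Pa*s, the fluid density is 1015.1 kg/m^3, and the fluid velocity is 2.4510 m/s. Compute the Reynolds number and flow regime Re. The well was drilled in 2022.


Step 1: Re = rho*vel*D/mu = 1015.1*2.451*0.314/0.0005 = 1.5625e+06
Step 2: Re = 1.5625e+06 > 4000, so flow is turbulent.
Re = 1.5625e+06 (turbulent)


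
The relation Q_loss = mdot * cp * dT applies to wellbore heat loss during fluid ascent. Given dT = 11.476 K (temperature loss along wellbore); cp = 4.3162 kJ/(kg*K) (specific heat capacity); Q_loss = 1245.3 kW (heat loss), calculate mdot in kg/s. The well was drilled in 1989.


mdot = Q_loss / (cp * dT)
mdot = 1245.3 / (4.3162 * 11.476)
mdot = 25.141 kg/s


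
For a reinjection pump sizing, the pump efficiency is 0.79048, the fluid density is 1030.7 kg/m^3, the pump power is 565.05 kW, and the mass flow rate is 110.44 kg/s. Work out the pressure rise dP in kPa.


dP = P_pump * rho * eta / mdot
dP = 565.05 * 1030.7 * 0.79048 / 110.44
dP = 4168.5 kPa


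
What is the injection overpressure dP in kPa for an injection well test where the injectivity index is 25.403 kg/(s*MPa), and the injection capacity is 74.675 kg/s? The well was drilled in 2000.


dP = mdot * 1000 / II
dP = 74.675 * 1000 / 25.403
dP = 2939.6 kPa


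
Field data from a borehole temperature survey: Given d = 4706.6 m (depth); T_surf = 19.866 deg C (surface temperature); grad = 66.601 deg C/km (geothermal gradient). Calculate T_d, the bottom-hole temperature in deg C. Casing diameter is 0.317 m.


T_d = T_surf + grad * d / 1000
T_d = 19.866 + 66.601 * 4706.6 / 1000
T_d = 333.33 deg C


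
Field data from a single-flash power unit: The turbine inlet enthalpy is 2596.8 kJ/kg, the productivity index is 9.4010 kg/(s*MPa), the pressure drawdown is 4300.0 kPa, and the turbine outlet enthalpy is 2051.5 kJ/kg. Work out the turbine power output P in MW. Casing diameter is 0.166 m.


Step 1: mdot = PI * dP / 1000 = 9.401 * 4300.0 / 1000 = 40.42430 kg/s
Step 2: P = mdot*(h_in - h_out)/1000 = 40.42430*(2596.8 - 2051.5)/1000 = 22.043 MW
P = 22.043 MW


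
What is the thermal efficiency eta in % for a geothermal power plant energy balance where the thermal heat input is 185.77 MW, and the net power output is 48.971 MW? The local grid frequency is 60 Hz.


eta = W_net / Q_in * 100
eta = 48.971 / 185.77 * 100
eta = 26.361 %


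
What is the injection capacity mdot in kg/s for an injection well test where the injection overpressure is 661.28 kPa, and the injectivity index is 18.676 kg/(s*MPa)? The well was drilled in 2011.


mdot = II * dP / 1000
mdot = 18.676 * 661.28 / 1000
mdot = 12.350 kg/s


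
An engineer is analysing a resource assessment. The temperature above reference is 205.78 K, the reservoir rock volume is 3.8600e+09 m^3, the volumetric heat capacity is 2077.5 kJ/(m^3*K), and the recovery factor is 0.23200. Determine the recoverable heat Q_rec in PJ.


Step 1: Q_s = Vr*rhoc*dT/1e12 = 3.8600e+09*2077.5*205.78/1e12 = 1650.181 PJ
Step 2: Q_rec = Q_s * RF = 1650.181 * 0.232 = 382.84 PJ
Q_rec = 382.84 PJ


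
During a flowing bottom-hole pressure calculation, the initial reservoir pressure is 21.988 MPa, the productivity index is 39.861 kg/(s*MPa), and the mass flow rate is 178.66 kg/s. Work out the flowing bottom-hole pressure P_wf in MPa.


P_wf = P_i - mdot / PI
P_wf = 21.988 - 178.66 / 39.861
P_wf = 17.506 MPa


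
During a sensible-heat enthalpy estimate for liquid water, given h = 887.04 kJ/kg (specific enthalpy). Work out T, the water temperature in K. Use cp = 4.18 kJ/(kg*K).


T = h / cp
T = 887.04 / 4.18
T = 212.2105 deg C
Convert to K: 212.2105 + 273.15 = 485.36 K
T = 485.36 K


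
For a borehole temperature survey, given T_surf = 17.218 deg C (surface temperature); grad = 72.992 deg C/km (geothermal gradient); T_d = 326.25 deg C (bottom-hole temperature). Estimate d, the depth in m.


d = (T_d - T_surf) / grad * 1000
d = (326.25 - 17.218) / 72.992 * 1000
d = 4233.8 m


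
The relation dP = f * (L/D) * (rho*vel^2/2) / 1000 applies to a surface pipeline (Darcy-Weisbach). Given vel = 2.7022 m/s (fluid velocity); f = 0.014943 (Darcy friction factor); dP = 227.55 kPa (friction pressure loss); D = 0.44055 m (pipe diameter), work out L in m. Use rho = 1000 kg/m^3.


L = dP*1000*D / (f*rho*vel^2/2)
L = 227.55*1000*0.44055 / (0.014943*1000*2.7022^2/2)
L = 1837.5 m


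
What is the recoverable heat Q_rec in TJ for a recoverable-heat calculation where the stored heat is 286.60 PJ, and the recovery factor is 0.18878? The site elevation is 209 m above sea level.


Q_rec = Q_s * RF
Q_rec = 286.60 * 0.18878
Q_rec = 54.10435 PJ
Convert: 54.10435 PJ * 1000.0 = 54104 TJ
Q_rec = 54104 TJ


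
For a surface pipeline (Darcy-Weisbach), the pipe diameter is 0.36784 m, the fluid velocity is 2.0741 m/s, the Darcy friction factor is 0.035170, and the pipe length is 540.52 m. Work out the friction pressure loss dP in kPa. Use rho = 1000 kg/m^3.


dP = f * (L/D) * (rho*vel^2/2) / 1000
dP = 0.035170 * (540.52/0.36784) * (1000*2.0741^2/2) / 1000
dP = 111.16 kPa


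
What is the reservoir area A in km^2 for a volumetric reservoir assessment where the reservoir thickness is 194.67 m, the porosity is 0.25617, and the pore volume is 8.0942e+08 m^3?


A = Vp / (1e6 * hr * phi)
A = 8.0942e+08 / (1e6 * 194.67 * 0.25617)
A = 16.231 km^2


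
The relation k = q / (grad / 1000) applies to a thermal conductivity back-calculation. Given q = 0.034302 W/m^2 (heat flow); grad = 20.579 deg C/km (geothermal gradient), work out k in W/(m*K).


k = q / (grad / 1000)
k = 0.034302 / (20.579 / 1000)
k = 1.6668 W/(m*K)


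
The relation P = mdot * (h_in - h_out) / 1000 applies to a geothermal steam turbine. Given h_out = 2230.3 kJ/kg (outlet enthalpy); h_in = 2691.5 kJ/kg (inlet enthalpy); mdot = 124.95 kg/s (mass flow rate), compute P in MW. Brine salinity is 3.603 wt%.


P = mdot * (h_in - h_out) / 1000
P = 124.95 * (2691.5 - 2230.3) / 1000
P = 57.627 MW


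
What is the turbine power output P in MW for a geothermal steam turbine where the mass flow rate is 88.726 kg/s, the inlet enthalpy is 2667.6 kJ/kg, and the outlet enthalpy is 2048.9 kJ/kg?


P = mdot * (h_in - h_out) / 1000
P = 88.726 * (2667.6 - 2048.9) / 1000
P = 54.895 MW


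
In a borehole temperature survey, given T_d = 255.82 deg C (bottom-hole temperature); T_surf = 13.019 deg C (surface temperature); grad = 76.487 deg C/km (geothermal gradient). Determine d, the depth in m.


d = (T_d - T_surf) / grad * 1000
d = (255.82 - 13.019) / 76.487 * 1000
d = 3174.4 m


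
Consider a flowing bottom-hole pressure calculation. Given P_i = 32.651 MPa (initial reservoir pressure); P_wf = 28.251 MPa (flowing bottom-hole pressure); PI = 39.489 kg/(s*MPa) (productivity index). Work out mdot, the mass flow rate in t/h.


mdot = (P_i - P_wf) * PI
mdot = (32.651 - 28.251) * 39.489
mdot = 173.7516 kg/s
Convert: 173.7516 kg/s * 3.6 = 625.51 t/h
mdot = 625.51 t/h


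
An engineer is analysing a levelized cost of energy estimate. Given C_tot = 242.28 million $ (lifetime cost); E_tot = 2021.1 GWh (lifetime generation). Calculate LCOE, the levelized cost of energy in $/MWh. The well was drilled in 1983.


LCOE = C_tot / E_tot * 100
LCOE = 242.28 / 2021.1 * 100
LCOE = 11.98753 cents/kWh
Convert: 11.98753 cents/kWh * 10.0 = 119.88 $/MWh
LCOE = 119.88 $/MWh


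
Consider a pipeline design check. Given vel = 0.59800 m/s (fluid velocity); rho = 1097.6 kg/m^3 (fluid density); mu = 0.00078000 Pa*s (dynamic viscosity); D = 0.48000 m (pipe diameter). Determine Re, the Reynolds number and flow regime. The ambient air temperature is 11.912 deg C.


Step 1: Re = rho*vel*D/mu = 1097.6*0.598*0.48/0.00078 = 4.0392e+05
Step 2: Re = 4.0392e+05 > 4000, so flow is turbulent.
Re = 4.0392e+05 (turbulent)


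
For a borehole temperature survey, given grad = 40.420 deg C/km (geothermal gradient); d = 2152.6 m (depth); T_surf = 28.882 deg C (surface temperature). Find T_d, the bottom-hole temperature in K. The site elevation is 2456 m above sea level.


T_d = T_surf + grad * d / 1000
T_d = 28.882 + 40.420 * 2152.6 / 1000
T_d = 115.8901 deg C
Convert to K: 115.8901 + 273.15 = 389.04 K
T_d = 389.04 K


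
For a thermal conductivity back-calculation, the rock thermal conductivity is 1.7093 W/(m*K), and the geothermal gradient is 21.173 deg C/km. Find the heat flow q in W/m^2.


q = k * grad / 1000
q = 1.7093 * 21.173 / 1000
q = 0.036191 W/m^2


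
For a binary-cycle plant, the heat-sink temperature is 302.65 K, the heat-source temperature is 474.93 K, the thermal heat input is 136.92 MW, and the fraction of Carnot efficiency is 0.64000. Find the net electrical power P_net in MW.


Step 1: eta = (1 - Tc/Th)*f = (1 - 302.65/474.93)*0.64 = 0.2321588
Step 2: P_net = eta * Q_in = 0.2321588 * 136.92 = 31.787 MW
P_net = 31.787 MW


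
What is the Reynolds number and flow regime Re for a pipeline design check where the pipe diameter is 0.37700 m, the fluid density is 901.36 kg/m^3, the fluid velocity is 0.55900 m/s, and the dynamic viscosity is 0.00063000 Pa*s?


Step 1: Re = rho*vel*D/mu = 901.36*0.559*0.377/0.00063 = 3.0152e+05
Step 2: Re = 3.0152e+05 > 4000, so flow is turbulent.
Re = 3.0152e+05 (turbulent)


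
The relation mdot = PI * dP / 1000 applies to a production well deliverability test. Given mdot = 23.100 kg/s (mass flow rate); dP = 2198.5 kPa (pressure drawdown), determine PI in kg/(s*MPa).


PI = mdot * 1000 / dP
PI = 23.100 * 1000 / 2198.5
PI = 10.507 kg/(s*MPa)


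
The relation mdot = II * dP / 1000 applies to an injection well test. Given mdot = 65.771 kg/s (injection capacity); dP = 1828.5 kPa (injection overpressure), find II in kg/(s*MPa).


II = mdot * 1000 / dP
II = 65.771 * 1000 / 1828.5
II = 35.970 kg/(s*MPa)


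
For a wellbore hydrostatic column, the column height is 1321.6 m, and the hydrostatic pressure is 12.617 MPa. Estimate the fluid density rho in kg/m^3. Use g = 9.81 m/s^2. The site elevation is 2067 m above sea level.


rho = P * 1e6 / (g * h)
rho = 12.617 * 1e6 / (9.81 * 1321.6)
rho = 973.17 kg/m^3


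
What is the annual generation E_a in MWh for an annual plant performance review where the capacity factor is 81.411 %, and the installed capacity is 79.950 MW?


E_a = CF / 100 * cap * 8760
E_a = 81.411 / 100 * 79.950 * 8760
E_a = 5.7017e+05 MWh


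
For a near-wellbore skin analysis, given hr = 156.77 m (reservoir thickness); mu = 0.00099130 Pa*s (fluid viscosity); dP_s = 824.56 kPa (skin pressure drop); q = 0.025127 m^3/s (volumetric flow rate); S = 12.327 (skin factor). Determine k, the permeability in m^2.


k = S*q*mu / (2*pi*dP_s*1000*hr)
k = 12.327*0.025127*0.00099130 / (2*pi*824.56*1000*156.77)
k = 3.7804e-13 m^2


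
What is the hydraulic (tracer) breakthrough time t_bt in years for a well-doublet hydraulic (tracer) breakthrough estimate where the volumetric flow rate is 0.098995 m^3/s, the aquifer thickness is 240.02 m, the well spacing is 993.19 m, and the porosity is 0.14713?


t_bt = pi * hr * phi * L^2 / (3 * Qv) / (365.25*86400)
t_bt = pi * 240.02 * 0.14713 * 993.19^2 / (3 * 0.098995) / (365.25*86400)
t_bt = 11.677 years


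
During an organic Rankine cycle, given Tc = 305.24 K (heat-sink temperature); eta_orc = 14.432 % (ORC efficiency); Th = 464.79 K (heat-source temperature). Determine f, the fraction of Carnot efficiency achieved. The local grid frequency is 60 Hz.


f = (eta_orc/100) / (1 - Tc/Th)
f = (14.432/100) / (1 - 305.24/464.79)
f = 0.42042


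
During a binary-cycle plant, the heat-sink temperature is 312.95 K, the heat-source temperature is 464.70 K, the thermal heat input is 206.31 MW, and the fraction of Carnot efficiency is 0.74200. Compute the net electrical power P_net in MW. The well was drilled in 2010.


Step 1: eta = (1 - Tc/Th)*f = (1 - 312.95/464.7)*0.742 = 0.2423036
Step 2: P_net = eta * Q_in = 0.2423036 * 206.31 = 49.990 MW
P_net = 49.990 MW


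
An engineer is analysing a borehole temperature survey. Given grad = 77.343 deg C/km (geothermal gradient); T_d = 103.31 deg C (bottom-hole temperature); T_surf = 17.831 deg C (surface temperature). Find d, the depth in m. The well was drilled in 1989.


d = (T_d - T_surf) / grad * 1000
d = (103.31 - 17.831) / 77.343 * 1000
d = 1105.2 m


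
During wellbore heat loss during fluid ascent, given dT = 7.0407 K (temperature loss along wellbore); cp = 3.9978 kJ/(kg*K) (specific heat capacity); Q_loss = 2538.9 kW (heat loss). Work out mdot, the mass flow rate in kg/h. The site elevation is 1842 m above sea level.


mdot = Q_loss / (cp * dT)
mdot = 2538.9 / (3.9978 * 7.0407)
mdot = 90.20045 kg/s
Convert: 90.20045 kg/s * 3600.0 = 3.2472e+05 kg/h
mdot = 3.2472e+05 kg/h


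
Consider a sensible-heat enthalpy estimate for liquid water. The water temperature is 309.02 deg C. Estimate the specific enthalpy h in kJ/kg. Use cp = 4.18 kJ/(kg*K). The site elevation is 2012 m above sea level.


h = cp * T
h = 4.18 * 309.02
h = 1291.7 kJ/kg


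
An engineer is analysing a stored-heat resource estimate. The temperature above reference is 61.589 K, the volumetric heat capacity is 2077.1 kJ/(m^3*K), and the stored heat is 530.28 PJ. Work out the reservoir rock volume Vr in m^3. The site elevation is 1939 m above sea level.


Vr = Q_s * 1e12 / (rhoc * dT)
Vr = 530.28 * 1e12 / (2077.1 * 61.589)
Vr = 4.1452e+09 m^3


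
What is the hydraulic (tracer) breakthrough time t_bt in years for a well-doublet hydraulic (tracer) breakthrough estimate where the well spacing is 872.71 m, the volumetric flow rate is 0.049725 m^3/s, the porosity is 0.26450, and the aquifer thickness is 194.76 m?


t_bt = pi * hr * phi * L^2 / (3 * Qv) / (365.25*86400)
t_bt = pi * 194.76 * 0.26450 * 872.71^2 / (3 * 0.049725) / (365.25*86400)
t_bt = 26.183 years


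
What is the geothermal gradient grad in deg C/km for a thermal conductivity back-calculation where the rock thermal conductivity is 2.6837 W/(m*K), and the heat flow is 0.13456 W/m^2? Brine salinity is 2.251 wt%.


grad = q / k * 1000
grad = 0.13456 / 2.6837 * 1000
grad = 50.140 deg C/km


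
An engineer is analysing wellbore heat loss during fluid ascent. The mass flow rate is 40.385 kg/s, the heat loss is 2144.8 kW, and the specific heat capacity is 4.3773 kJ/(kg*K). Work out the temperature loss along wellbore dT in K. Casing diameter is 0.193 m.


dT = Q_loss / (mdot * cp)
dT = 2144.8 / (40.385 * 4.3773)
dT = 12.133 K


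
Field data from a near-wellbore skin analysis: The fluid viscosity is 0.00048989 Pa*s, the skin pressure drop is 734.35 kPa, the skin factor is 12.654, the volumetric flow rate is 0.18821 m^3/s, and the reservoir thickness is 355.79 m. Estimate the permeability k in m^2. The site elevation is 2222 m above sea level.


k = S*q*mu / (2*pi*dP_s*1000*hr)
k = 12.654*0.18821*0.00048989 / (2*pi*734.35*1000*355.79)
k = 7.1071e-13 m^2


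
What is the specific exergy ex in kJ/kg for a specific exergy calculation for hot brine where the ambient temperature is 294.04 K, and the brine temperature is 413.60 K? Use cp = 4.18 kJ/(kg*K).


ex = cp * ((T_b - T_0) - T_0 * ln(T_b/T_0))
ex = 4.18 * ((413.60 - 294.04) - 294.04 * ln(413.60/294.04))
ex = 80.417 kJ/kg


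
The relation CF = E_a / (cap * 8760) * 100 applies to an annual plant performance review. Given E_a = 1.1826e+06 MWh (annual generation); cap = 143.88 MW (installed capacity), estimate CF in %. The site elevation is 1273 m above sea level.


CF = E_a / (cap * 8760) * 100
CF = 1.1826e+06 / (143.88 * 8760) * 100
CF = 93.828 %


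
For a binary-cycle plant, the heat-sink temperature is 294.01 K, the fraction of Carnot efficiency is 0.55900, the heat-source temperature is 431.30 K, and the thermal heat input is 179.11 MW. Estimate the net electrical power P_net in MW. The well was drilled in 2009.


Step 1: eta = (1 - Tc/Th)*f = (1 - 294.01/431.3)*0.559 = 0.1779390
Step 2: P_net = eta * Q_in = 0.1779390 * 179.11 = 31.871 MW
P_net = 31.871 MW


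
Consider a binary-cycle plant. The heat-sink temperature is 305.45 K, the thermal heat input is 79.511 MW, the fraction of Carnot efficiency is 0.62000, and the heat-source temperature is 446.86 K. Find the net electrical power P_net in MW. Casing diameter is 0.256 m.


Step 1: eta = (1 - Tc/Th)*f = (1 - 305.45/446.86)*0.62 = 0.1962006
Step 2: P_net = eta * Q_in = 0.1962006 * 79.511 = 15.600 MW
P_net = 15.600 MW


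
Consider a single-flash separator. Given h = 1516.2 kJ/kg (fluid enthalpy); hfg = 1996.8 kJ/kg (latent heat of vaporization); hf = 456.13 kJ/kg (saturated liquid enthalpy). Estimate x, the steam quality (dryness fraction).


x = (h - hf) / hfg
x = (1516.2 - 456.13) / 1996.8
x = 0.53088


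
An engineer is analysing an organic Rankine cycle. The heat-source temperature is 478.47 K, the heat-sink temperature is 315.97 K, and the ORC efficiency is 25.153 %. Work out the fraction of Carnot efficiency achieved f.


f = (eta_orc/100) / (1 - Tc/Th)
f = (25.153/100) / (1 - 315.97/478.47)
f = 0.74061


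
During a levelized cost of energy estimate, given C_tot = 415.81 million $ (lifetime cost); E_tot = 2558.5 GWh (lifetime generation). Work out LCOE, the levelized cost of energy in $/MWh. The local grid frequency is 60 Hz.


LCOE = C_tot / E_tot * 100
LCOE = 415.81 / 2558.5 * 100
LCOE = 16.25210 cents/kWh
Convert: 16.25210 cents/kWh * 10.0 = 162.52 $/MWh
LCOE = 162.52 $/MWh


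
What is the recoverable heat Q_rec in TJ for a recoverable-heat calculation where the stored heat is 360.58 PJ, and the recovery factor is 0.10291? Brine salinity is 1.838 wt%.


Q_rec = Q_s * RF
Q_rec = 360.58 * 0.10291
Q_rec = 37.10729 PJ
Convert: 37.10729 PJ * 1000.0 = 37107 TJ
Q_rec = 37107 TJ


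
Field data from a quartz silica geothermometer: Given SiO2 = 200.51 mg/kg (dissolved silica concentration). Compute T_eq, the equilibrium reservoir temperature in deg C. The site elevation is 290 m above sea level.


T_eq = 1309 / (5.19 - log10(SiO2)) - 273.15
T_eq = 1309 / (5.19 - log10(200.51)) - 273.15
T_eq = 180.13 deg C


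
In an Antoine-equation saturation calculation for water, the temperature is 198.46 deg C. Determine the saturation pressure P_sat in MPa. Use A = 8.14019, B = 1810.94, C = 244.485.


P_sat = 10^(A - B/(C + T)) / 760 * 0.101325
P_sat = 10^(8.14019 - 1810.94/(244.485 + 198.46)) / 760 * 0.101325
P_sat = 1.5021 MPa


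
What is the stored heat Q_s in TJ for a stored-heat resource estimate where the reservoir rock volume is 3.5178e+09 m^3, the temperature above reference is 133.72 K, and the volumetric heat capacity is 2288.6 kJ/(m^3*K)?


Q_s = Vr * rhoc * dT / 1e12
Q_s = 3.5178e+09 * 2288.6 * 133.72 / 1e12
Q_s = 1076.558 PJ
Convert: 1076.558 PJ * 1000.0 = 1.0766e+06 TJ
Q_s = 1.0766e+06 TJ


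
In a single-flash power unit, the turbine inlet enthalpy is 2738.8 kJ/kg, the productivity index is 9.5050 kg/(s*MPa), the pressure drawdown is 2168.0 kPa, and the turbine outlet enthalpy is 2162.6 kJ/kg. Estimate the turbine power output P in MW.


Step 1: mdot = PI * dP / 1000 = 9.505 * 2168.0 / 1000 = 20.60684 kg/s
Step 2: P = mdot*(h_in - h_out)/1000 = 20.60684*(2738.8 - 2162.6)/1000 = 11.874 MW
P = 11.874 MW


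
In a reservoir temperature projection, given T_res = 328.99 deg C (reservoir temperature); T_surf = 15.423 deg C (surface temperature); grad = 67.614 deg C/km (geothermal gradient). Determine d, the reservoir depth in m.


d = (T_res - T_surf) / grad * 1000
d = (328.99 - 15.423) / 67.614 * 1000
d = 4637.6 m


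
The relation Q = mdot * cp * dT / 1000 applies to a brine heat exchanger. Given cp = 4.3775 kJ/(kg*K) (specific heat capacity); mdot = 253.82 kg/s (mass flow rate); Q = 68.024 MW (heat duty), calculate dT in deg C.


dT = Q * 1000 / (mdot * cp)
dT = 68.024 * 1000 / (253.82 * 4.3775)
dT = 61.22237 K
Convert (temperature difference, 1 K = 1 deg C): 61.22237 K = 61.22237 deg C
dT = 61.222 deg C


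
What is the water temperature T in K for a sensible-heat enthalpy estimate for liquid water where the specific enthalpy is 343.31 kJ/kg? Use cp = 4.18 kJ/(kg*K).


T = h / cp
T = 343.31 / 4.18
T = 82.13158 deg C
Convert to K: 82.13158 + 273.15 = 355.28 K
T = 355.28 K


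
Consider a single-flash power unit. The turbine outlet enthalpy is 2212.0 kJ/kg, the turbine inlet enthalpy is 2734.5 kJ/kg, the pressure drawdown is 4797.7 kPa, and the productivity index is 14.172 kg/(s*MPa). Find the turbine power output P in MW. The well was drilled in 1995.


Step 1: mdot = PI * dP / 1000 = 14.172 * 4797.7 / 1000 = 67.99300 kg/s
Step 2: P = mdot*(h_in - h_out)/1000 = 67.99300*(2734.5 - 2212.0)/1000 = 35.526 MW
P = 35.526 MW


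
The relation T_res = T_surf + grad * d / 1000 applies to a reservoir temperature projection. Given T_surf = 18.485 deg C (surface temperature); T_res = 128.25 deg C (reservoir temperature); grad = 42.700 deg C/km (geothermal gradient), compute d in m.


d = (T_res - T_surf) / grad * 1000
d = (128.25 - 18.485) / 42.700 * 1000
d = 2570.6 m


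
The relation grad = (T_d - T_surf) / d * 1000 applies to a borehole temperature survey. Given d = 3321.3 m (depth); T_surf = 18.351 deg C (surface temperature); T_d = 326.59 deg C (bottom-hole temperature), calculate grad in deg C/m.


grad = (T_d - T_surf) / d * 1000
grad = (326.59 - 18.351) / 3321.3 * 1000
grad = 92.80673 deg C/km
Convert: 92.80673 deg C/km * 0.001 = 0.092807 deg C/m
grad = 0.092807 deg C/m


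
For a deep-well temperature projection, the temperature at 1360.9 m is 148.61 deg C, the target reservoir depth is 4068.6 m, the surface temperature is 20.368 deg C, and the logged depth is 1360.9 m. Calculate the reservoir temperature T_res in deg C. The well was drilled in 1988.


Step 1: grad = (T_d1 - T_surf)/d1 * 1000 = (148.61 - 20.368)/1360.9 * 1000 = 94.23323 deg C/km
Step 2: T_res = T_surf + grad*d2/1000 = 20.368 + 94.23323*4068.6/1000 = 403.77 deg C
T_res = 403.77 deg C


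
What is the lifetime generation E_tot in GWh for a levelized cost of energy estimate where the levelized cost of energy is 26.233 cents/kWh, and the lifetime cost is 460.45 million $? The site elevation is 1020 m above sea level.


E_tot = C_tot / LCOE * 100
E_tot = 460.45 / 26.233 * 100
E_tot = 1755.2 GWh


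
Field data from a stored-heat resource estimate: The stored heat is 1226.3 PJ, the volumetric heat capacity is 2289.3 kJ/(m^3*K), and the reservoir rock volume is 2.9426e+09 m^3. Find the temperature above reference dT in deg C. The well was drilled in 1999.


dT = Q_s * 1e12 / (Vr * rhoc)
dT = 1226.3 * 1e12 / (2.9426e+09 * 2289.3)
dT = 182.0383 K
Convert (temperature difference, 1 K = 1 deg C): 182.0383 K = 182.0383 deg C
dT = 182.04 deg C


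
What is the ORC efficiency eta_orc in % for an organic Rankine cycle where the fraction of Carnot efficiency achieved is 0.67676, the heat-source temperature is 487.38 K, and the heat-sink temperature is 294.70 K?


eta_orc = (1 - Tc/Th) * f * 100
eta_orc = (1 - 294.70/487.38) * 0.67676 * 100
eta_orc = 26.755 %


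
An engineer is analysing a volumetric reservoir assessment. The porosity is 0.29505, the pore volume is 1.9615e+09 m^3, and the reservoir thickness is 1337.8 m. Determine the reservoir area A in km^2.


A = Vp / (1e6 * hr * phi)
A = 1.9615e+09 / (1e6 * 1337.8 * 0.29505)
A = 4.9694 km^2


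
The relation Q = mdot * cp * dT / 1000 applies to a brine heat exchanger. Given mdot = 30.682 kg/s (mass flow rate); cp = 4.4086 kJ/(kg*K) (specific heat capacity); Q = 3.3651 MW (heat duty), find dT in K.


dT = Q * 1000 / (mdot * cp)
dT = 3.3651 * 1000 / (30.682 * 4.4086)
dT = 24.878 K


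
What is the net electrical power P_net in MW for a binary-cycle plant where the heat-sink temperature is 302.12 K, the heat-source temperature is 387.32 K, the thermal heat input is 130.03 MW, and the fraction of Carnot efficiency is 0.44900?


Step 1: eta = (1 - Tc/Th)*f = (1 - 302.12/387.32)*0.449 = 0.09876794
Step 2: P_net = eta * Q_in = 0.09876794 * 130.03 = 12.843 MW
P_net = 12.843 MW


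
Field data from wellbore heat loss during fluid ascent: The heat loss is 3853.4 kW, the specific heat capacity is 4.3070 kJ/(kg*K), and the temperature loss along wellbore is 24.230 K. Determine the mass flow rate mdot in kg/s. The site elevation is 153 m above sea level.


mdot = Q_loss / (cp * dT)
mdot = 3853.4 / (4.3070 * 24.230)
mdot = 36.925 kg/s


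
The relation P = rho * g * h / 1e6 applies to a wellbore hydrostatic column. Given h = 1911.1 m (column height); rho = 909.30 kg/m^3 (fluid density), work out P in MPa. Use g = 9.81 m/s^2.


P = rho * g * h / 1e6
P = 909.30 * 9.81 * 1911.1 / 1e6
P = 17.047 MPa


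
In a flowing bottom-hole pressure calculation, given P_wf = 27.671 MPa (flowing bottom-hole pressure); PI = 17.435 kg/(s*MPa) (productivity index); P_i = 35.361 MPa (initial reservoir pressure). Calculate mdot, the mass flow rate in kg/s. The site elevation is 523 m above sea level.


mdot = (P_i - P_wf) * PI
mdot = (35.361 - 27.671) * 17.435
mdot = 134.08 kg/s


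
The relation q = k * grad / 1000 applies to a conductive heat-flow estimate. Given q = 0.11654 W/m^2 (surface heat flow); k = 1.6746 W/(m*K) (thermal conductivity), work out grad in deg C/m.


grad = q * 1000 / k
grad = 0.11654 * 1000 / 1.6746
grad = 69.59274 deg C/km
Convert: 69.59274 deg C/km * 0.001 = 0.069593 deg C/m
grad = 0.069593 deg C/m


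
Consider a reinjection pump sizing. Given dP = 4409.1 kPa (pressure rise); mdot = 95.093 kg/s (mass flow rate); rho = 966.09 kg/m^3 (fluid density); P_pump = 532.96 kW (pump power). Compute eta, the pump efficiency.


eta = mdot * dP / (rho * P_pump)
eta = 95.093 * 4409.1 / (966.09 * 532.96)
eta = 0.81430


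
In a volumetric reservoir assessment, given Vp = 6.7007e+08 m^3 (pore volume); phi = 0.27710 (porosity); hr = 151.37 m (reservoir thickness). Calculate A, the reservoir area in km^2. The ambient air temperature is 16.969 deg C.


A = Vp / (1e6 * hr * phi)
A = 6.7007e+08 / (1e6 * 151.37 * 0.27710)
A = 15.975 km^2


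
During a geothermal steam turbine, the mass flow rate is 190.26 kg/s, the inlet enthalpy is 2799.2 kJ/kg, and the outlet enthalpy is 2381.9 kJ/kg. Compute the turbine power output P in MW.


P = mdot * (h_in - h_out) / 1000
P = 190.26 * (2799.2 - 2381.9) / 1000
P = 79.395 MW


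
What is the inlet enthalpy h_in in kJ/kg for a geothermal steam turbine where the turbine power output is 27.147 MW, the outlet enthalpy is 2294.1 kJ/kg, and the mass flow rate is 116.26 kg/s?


h_in = h_out + P * 1000 / mdot
h_in = 2294.1 + 27.147 * 1000 / 116.26
h_in = 2527.6 kJ/kg


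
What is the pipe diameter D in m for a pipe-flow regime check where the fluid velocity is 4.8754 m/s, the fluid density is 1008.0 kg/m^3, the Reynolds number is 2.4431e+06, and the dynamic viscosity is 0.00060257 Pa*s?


D = Re * mu / (rho * vel)
D = 2.4431e+06 * 0.00060257 / (1008.0 * 4.8754)
D = 0.29956 m


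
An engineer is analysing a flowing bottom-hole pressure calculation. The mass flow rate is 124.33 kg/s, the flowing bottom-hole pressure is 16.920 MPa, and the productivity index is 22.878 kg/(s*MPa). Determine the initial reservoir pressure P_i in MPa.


P_i = P_wf + mdot / PI
P_i = 16.920 + 124.33 / 22.878
P_i = 22.354 MPa


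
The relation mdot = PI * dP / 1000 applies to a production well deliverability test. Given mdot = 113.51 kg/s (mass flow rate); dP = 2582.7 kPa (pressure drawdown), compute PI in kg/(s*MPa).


PI = mdot * 1000 / dP
PI = 113.51 * 1000 / 2582.7
PI = 43.950 kg/(s*MPa)


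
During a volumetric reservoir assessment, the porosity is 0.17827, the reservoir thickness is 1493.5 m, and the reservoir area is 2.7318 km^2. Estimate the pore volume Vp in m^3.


Vp = A * 1e6 * hr * phi
Vp = 2.7318 * 1e6 * 1493.5 * 0.17827
Vp = 7.2733e+08 m^3


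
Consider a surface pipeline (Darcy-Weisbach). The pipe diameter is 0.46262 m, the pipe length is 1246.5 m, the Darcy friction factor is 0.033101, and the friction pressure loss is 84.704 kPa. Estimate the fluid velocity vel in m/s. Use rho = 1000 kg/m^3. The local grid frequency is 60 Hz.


vel = sqrt(dP*1000*2*D / (f*L*rho))
vel = sqrt(84.704*1000*2*0.46262 / (0.033101*1246.5*1000))
vel = 1.3782 m/s


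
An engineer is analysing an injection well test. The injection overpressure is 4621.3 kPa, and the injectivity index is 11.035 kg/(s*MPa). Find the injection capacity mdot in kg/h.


mdot = II * dP / 1000
mdot = 11.035 * 4621.3 / 1000
mdot = 50.99605 kg/s
Convert: 50.99605 kg/s * 3600.0 = 1.8359e+05 kg/h
mdot = 1.8359e+05 kg/h


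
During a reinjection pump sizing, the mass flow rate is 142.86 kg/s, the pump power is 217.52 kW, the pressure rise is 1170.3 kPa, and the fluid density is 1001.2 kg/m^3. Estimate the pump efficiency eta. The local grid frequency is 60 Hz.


eta = mdot * dP / (rho * P_pump)
eta = 142.86 * 1170.3 / (1001.2 * 217.52)
eta = 0.76769


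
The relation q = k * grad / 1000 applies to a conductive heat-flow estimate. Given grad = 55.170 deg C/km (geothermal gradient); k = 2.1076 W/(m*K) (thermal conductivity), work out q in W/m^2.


q = k * grad / 1000
q = 2.1076 * 55.170 / 1000
q = 0.11628 W/m^2


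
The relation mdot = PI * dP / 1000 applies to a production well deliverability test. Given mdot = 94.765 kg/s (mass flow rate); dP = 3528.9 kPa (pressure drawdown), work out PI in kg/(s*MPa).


PI = mdot * 1000 / dP
PI = 94.765 * 1000 / 3528.9
PI = 26.854 kg/(s*MPa)


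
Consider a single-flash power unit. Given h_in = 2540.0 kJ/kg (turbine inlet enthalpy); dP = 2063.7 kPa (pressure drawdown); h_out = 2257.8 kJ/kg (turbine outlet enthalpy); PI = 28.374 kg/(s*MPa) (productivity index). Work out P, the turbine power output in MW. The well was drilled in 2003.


Step 1: mdot = PI * dP / 1000 = 28.374 * 2063.7 / 1000 = 58.55542 kg/s
Step 2: P = mdot*(h_in - h_out)/1000 = 58.55542*(2540.0 - 2257.8)/1000 = 16.524 MW
P = 16.524 MW


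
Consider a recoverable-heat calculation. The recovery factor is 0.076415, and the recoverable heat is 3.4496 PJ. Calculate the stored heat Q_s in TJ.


Q_s = Q_rec / RF
Q_s = 3.4496 / 0.076415
Q_s = 45.14297 PJ
Convert: 45.14297 PJ * 1000.0 = 45143 TJ
Q_s = 45143 TJ


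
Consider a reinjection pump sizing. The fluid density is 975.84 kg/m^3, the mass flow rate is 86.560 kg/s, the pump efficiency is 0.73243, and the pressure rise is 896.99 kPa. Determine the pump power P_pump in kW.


P_pump = mdot * dP / (rho * eta)
P_pump = 86.560 * 896.99 / (975.84 * 0.73243)
P_pump = 108.63 kW


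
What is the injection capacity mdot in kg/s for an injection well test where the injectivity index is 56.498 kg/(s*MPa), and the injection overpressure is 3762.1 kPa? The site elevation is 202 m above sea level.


mdot = II * dP / 1000
mdot = 56.498 * 3762.1 / 1000
mdot = 212.55 kg/s


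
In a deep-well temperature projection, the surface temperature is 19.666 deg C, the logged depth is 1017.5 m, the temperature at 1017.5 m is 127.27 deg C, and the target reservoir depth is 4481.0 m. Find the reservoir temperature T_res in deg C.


Step 1: grad = (T_d1 - T_surf)/d1 * 1000 = (127.27 - 19.666)/1017.5 * 1000 = 105.7533 deg C/km
Step 2: T_res = T_surf + grad*d2/1000 = 19.666 + 105.7533*4481.0/1000 = 493.55 deg C
T_res = 493.55 deg C


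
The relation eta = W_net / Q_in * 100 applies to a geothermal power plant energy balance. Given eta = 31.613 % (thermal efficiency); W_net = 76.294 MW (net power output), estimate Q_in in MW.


Q_in = W_net / (eta / 100)
Q_in = 76.294 / (31.613 / 100)
Q_in = 241.34 MW


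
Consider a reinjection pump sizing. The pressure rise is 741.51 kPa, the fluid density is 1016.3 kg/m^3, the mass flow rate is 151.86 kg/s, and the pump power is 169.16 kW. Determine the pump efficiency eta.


eta = mdot * dP / (rho * P_pump)
eta = 151.86 * 741.51 / (1016.3 * 169.16)
eta = 0.65500


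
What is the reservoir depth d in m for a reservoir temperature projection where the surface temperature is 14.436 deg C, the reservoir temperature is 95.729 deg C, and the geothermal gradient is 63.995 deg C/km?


d = (T_res - T_surf) / grad * 1000
d = (95.729 - 14.436) / 63.995 * 1000
d = 1270.3 m


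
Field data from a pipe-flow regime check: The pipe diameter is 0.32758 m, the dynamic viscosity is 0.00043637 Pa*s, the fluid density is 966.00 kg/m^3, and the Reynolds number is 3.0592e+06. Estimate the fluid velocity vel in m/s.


vel = Re * mu / (rho * D)
vel = 3.0592e+06 * 0.00043637 / (966.00 * 0.32758)
vel = 4.2186 m/s


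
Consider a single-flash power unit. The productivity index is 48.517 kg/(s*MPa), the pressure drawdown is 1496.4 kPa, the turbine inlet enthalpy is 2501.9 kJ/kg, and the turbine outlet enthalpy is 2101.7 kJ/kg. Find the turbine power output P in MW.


Step 1: mdot = PI * dP / 1000 = 48.517 * 1496.4 / 1000 = 72.60084 kg/s
Step 2: P = mdot*(h_in - h_out)/1000 = 72.60084*(2501.9 - 2101.7)/1000 = 29.055 MW
P = 29.055 MW


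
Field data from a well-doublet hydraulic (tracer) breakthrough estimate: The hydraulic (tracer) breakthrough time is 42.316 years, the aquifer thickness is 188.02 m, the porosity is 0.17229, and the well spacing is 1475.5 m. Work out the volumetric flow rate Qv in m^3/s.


Qv = pi*hr*phi*L^2 / (3*t_bt*365.25*86400)
Qv = pi*188.02*0.17229*1475.5^2 / (3*42.316*365.25*86400)
Qv = 0.055305 m^3/s


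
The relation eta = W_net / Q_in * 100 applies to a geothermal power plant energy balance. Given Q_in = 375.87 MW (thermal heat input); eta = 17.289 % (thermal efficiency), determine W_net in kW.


W_net = eta / 100 * Q_in
W_net = 17.289 / 100 * 375.87
W_net = 64.98416 MW
Convert: 64.98416 MW * 1000.0 = 64984 kW
W_net = 64984 kW


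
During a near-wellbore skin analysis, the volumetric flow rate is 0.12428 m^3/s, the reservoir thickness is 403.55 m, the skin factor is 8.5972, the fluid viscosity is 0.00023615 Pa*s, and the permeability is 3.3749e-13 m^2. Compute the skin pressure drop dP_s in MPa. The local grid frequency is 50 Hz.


dP_s = S * q * mu / (2*pi*k*hr) / 1000
dP_s = 8.5972 * 0.12428 * 0.00023615 / (2*pi*3.3749e-13*403.55) / 1000
dP_s = 294.8547 kPa
Convert: 294.8547 kPa * 0.001 = 0.29485 MPa
dP_s = 0.29485 MPa


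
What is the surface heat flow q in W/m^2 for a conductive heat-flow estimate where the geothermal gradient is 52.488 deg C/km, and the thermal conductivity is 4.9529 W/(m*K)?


q = k * grad / 1000
q = 4.9529 * 52.488 / 1000
q = 0.25997 W/m^2


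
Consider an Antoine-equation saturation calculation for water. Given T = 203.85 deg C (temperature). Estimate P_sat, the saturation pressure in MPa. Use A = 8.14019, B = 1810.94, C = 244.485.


P_sat = 10^(A - B/(C + T)) / 760 * 0.101325
P_sat = 10^(8.14019 - 1810.94/(244.485 + 203.85)) / 760 * 0.101325
P_sat = 1.6820 MPa


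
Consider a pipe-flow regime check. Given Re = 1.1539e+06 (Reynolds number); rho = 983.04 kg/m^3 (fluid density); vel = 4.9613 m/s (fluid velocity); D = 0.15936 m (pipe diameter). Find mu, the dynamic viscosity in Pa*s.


mu = rho * vel * D / Re
mu = 983.04 * 4.9613 * 0.15936 / 1.1539e+06
mu = 0.00067356 Pa*s


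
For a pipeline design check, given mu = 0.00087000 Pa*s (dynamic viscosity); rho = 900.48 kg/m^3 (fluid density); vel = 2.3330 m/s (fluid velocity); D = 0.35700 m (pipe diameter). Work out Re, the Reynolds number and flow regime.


Step 1: Re = rho*vel*D/mu = 900.48*2.333*0.357/0.00087 = 8.6206e+05
Step 2: Re = 8.6206e+05 > 4000, so flow is turbulent.
Re = 8.6206e+05 (turbulent)


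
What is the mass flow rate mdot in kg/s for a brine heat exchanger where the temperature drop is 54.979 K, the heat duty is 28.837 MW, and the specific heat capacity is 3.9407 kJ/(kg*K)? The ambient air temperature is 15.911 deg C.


mdot = Q * 1000 / (cp * dT)
mdot = 28.837 * 1000 / (3.9407 * 54.979)
mdot = 133.10 kg/s


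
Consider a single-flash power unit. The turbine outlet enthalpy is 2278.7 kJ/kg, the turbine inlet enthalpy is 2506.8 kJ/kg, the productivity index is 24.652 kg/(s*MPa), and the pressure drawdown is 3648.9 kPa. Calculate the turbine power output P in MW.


Step 1: mdot = PI * dP / 1000 = 24.652 * 3648.9 / 1000 = 89.95268 kg/s
Step 2: P = mdot*(h_in - h_out)/1000 = 89.95268*(2506.8 - 2278.7)/1000 = 20.518 MW
P = 20.518 MW


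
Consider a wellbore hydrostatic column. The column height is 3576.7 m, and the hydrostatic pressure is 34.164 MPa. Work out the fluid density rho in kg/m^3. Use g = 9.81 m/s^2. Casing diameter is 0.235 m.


rho = P * 1e6 / (g * h)
rho = 34.164 * 1e6 / (9.81 * 3576.7)
rho = 973.68 kg/m^3


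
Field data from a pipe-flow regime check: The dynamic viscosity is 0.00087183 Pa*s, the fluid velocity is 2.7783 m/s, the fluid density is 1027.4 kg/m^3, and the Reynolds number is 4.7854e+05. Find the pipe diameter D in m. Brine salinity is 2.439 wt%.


D = Re * mu / (rho * vel)
D = 4.7854e+05 * 0.00087183 / (1027.4 * 2.7783)
D = 0.14616 m


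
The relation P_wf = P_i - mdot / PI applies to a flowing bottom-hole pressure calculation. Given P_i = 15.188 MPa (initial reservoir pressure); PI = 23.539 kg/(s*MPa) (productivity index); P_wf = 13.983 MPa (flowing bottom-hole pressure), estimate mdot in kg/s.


mdot = (P_i - P_wf) * PI
mdot = (15.188 - 13.983) * 23.539
mdot = 28.364 kg/s


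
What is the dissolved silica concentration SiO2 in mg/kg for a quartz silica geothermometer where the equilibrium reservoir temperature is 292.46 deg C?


SiO2 = 10^(5.19 - 1309/(T_eq + 273.15))
SiO2 = 10^(5.19 - 1309/(292.46 + 273.15))
SiO2 = 751.08 mg/kg


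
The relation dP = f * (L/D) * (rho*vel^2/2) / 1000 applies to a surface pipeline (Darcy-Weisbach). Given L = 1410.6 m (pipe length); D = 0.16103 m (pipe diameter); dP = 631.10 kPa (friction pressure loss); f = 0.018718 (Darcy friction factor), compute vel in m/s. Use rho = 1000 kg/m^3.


vel = sqrt(dP*1000*2*D / (f*L*rho))
vel = sqrt(631.10*1000*2*0.16103 / (0.018718*1410.6*1000))
vel = 2.7745 m/s


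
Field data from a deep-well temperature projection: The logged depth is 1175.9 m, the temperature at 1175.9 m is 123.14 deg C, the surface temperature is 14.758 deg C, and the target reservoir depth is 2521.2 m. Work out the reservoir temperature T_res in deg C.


Step 1: grad = (T_d1 - T_surf)/d1 * 1000 = (123.14 - 14.758)/1175.9 * 1000 = 92.16940 deg C/km
Step 2: T_res = T_surf + grad*d2/1000 = 14.758 + 92.16940*2521.2/1000 = 247.14 deg C
T_res = 247.14 deg C


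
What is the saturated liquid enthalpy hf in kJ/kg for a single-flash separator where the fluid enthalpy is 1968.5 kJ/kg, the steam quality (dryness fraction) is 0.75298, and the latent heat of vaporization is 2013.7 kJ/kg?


hf = h - x * hfg
hf = 1968.5 - 0.75298 * 2013.7
hf = 452.22 kJ/kg


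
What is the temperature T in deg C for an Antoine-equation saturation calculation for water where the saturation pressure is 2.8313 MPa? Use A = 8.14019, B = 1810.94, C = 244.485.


T = B / (A - log10(P_sat * 760 / 0.101325)) - C
T = 1810.94 / (8.14019 - log10(2.8313 * 760 / 0.101325)) - 244.485
T = 230.44 deg C
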